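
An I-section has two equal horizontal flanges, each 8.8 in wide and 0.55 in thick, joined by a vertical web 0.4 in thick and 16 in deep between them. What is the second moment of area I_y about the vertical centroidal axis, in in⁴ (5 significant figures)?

I_y ≈ 62.554 in⁴

Decompose the section into non-overlapping parts with the origin at the bottom-left of its bounding rectangle.
Bottom flange: 8.8 × 0.55, A = 4.84 in², x = 4.4 in, Ī = 31.23413 in⁴.
Web: 0.4 × 16, A = 6.4 in², x = 4.4 in, Ī = 0.08533333 in⁴.
Top flange: 8.8 × 0.55, A = 4.84 in², x = 4.4 in, Ī = 31.23413 in⁴.
By symmetry the centroid is at mid-width, x̄ = 4.4 in.
All pieces are centred on the vertical centroidal axis, so I = ΣĪ = 62.5536 in⁴.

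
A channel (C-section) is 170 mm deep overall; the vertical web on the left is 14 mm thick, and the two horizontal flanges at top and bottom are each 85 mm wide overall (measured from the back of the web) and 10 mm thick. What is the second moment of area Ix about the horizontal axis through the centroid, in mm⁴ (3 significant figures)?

Decompose the section into non-overlapping parts with the origin at the bottom-left of its bounding rectangle.
Web: 14 × 170, A = 2 380 mm², y = 85 mm, Ī = 5 731 833 mm⁴.
Top flange (beyond web): 71 × 10, A = 710 mm², y = 165 mm, Ī = 5916.7 mm⁴.
Bottom flange (beyond web): 71 × 10, A = 710 mm², y = 5 mm, Ī = 5916.7 mm⁴.
By symmetry the centroid is at mid-height, ȳ = 85 mm.
Transfer each piece to the horizontal axis through the centroid using Ī + A·d² with d = y − 85:
  web: d = 0 mm → contributes +5 731 833 mm⁴
  top flange (beyond web): d = 80 mm → contributes +4 549 917 mm⁴
  bottom flange (beyond web): d = -80 mm → contributes +4 549 917 mm⁴
Total I = 14 831 667 mm⁴.

Ix ≈ 1.48 × 10⁷ mm⁴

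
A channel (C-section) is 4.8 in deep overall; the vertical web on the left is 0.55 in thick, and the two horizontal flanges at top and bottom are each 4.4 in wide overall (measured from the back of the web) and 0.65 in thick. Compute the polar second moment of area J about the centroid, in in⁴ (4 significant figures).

Treat the section as a set of non-overlapping primitives; coordinates are from the bounding-box lower-left.
Web: 0.55 × 4.8, A = 2.64 in², y = 2.4 in, Ī = 5.0688 in⁴.
Top flange (beyond web): 3.85 × 0.65, A = 2.5025 in², y = 4.475 in, Ī = 0.0881089 in⁴.
Bottom flange (beyond web): 3.85 × 0.65, A = 2.5025 in², y = 0.325 in, Ī = 0.0881089 in⁴.
By symmetry the centroid is at mid-height, ȳ = 2.4 in.
Transfer each piece to the centroidal x-axis using Ī + A·d² with d = y − 2.4:
  web: d = 0 in → contributes +5.0688 in⁴
  top flange (beyond web): d = 2.075 in → contributes +10.8629 in⁴
  bottom flange (beyond web): d = -2.075 in → contributes +10.8629 in⁴
Total I = 26.7947 in⁴.
For the y-axis: x̄ = 1.71529 in.
Repeating about the centroidal y-axis gives I_y = 14.614 in⁴.
Polar second moment: J = I_x + I_y = 41.4086 in⁴.

J ≈ 41.41 in⁴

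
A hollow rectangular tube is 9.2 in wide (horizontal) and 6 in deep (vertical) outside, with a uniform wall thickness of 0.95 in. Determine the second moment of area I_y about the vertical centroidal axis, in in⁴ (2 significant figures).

Break the section into simple shapes (no overlaps), measuring from the bottom-left corner of the bounding box.
Outer rectangle: 9.2 × 6, A = 55.2 in², x = 4.6 in, Ī = 389.3 in⁴.
Inner void (subtracted): 7.3 × 4.1, A = 29.93 in², x = 4.6 in, Ī = 132.9 in⁴.
By symmetry the centroid is at mid-width, x̄ = 4.6 in.
All pieces are centred on the vertical centroidal axis, so I = ΣĪ (holes subtracted) = 256.4 in⁴.

I_y ≈ 260 in⁴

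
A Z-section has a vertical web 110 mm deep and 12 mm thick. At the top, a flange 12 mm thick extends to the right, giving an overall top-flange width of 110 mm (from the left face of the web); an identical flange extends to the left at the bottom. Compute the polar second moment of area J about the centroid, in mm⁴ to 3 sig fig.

Break the section into simple shapes (no overlaps), measuring from the bottom-left corner of the bounding box.
Web: 12 × 110, A = 1 320 mm², y = 55 mm, Ī = 1 331 000 mm⁴.
Top flange (beyond web): 98 × 12, A = 1 176 mm², y = 104 mm, Ī = 14 112 mm⁴.
Bottom flange (beyond web): 98 × 12, A = 1 176 mm², y = 6 mm, Ī = 14 112 mm⁴.
Centroid: ȳ = ΣA·y / ΣA = 55 mm.
Transfer each piece to the centroidal x-axis using Ī + A·d² with d = y − 55:
  web: d = 0 mm → contributes +1 331 000 mm⁴
  top flange (beyond web): d = 49 mm → contributes +2 837 688 mm⁴
  bottom flange (beyond web): d = -49 mm → contributes +2 837 688 mm⁴
Total I = 7 006 376 mm⁴.
For the y-axis: x̄ = 104 mm.
Repeating about the centroidal y-axis gives I_y = 9 013 024 mm⁴.
Polar second moment: J = I_x + I_y = 16 019 400 mm⁴.

J ≈ 1.60 × 10⁷ mm⁴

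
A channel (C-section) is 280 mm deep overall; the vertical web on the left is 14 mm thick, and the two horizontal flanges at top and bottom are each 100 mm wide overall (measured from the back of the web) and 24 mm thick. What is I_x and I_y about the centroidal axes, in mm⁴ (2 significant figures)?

I_x ≈ 9.3 × 10⁷ mm⁴, I_y ≈ 7.6 × 10⁶ mm⁴

Split into non-overlapping primitives; take the origin at the lower-left of the bounding box.
Web: 14 × 280, A = 3 920 mm², y = 140 mm, Ī = 25 610 667 mm⁴.
Top flange (beyond web): 86 × 24, A = 2 064 mm², y = 268 mm, Ī = 99 072 mm⁴.
Bottom flange (beyond web): 86 × 24, A = 2 064 mm², y = 12 mm, Ī = 99 072 mm⁴.
By symmetry the centroid is at mid-height, ȳ = 140 mm.
Transfer each piece to the centroidal x-axis using Ī + A·d² with d = y − 140:
  web: d = 0 mm → contributes +25 610 667 mm⁴
  top flange (beyond web): d = 128 mm → contributes +33 915 648 mm⁴
  bottom flange (beyond web): d = -128 mm → contributes +33 915 648 mm⁴
Total I = 93 441 963 mm⁴.
For the y-axis: x̄ = 32.65 mm.
Repeating about the centroidal y-axis gives I_y = 7 634 891 mm⁴.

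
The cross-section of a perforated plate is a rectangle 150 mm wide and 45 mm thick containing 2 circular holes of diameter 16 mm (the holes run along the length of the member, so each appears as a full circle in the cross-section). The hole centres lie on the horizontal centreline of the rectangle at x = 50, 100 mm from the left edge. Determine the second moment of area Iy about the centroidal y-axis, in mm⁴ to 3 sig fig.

Iy ≈ 1.24 × 10⁷ mm⁴

Break the section into simple shapes (no overlaps), measuring from the bottom-left corner of the bounding box.
Plate: 150 × 45, A = 6 750 mm², x = 75 mm, Ī = 12 656 250 mm⁴.
Hole 1 (subtracted): ⌀16, A = 201.06 mm², x = 50 mm, Ī = 3 217 mm⁴.
Hole 2 (subtracted): ⌀16, A = 201.06 mm², x = 100 mm, Ī = 3 217 mm⁴.
By symmetry the centroid is at mid-width, x̄ = 75 mm.
Transfer each piece to the centroidal y-axis using Ī + A·d² with d = x − 75:
  plate: d = 0 mm → contributes +12 656 250 mm⁴
  hole 1: d = -25 mm → contributes −128 881 mm⁴
  hole 2: d = 25 mm → contributes −128 881 mm⁴
Total I = 12 398 489 mm⁴.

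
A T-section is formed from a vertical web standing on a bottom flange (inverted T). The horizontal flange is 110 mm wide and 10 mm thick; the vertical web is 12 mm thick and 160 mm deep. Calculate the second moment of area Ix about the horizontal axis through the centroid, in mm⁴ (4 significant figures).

Ix ≈ 9.158 × 10⁶ mm⁴

Split into non-overlapping primitives; take the origin at the lower-left of the bounding box.
Flange: 110 × 10, A = 1 100 mm², y = 5 mm, Ī = 9166.67 mm⁴.
Web: 12 × 160, A = 1 920 mm², y = 90 mm, Ī = 4 096 000 mm⁴.
Centroid: ȳ = ΣA·y / ΣA = 59.0397 mm.
Transfer each piece to the horizontal axis through the centroid using Ī + A·d² with d = y − 59.0397:
  flange: d = -54.0397 mm → contributes +3 221 489 mm⁴
  web: d = 30.9603 mm → contributes +5 936 393 mm⁴
Total I = 9 157 882 mm⁴.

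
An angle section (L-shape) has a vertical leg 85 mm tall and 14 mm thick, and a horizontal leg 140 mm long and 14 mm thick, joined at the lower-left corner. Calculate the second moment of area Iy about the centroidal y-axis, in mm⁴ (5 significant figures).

Iy ≈ 5.8352 × 10⁶ mm⁴

Treat the section as a set of non-overlapping primitives; coordinates are from the bounding-box lower-left.
Vertical leg: 14 × 85, A = 1 190 mm², x = 7 mm, Ī = 19436.67 mm⁴.
Horizontal leg (remainder): 126 × 14, A = 1 764 mm², x = 77 mm, Ī = 2 333 772 mm⁴.
Centroid: x̄ = ΣA·x / ΣA = 48.80095 mm.
Transfer each piece to the centroidal y-axis using Ī + A·d² with d = x − 48.80095:
  vertical leg: d = -41.80095 mm → contributes +2 098 747 mm⁴
  horizontal leg (remainder): d = 28.19905 mm → contributes +3 736 481 mm⁴
Total I = 5 835 228 mm⁴.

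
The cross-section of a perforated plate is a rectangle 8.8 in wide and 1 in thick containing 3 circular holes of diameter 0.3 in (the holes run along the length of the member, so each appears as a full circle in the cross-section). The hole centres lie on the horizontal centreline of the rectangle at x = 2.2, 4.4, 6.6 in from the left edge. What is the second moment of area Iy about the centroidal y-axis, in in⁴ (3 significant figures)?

Decompose the section into non-overlapping parts with the origin at the bottom-left of its bounding rectangle.
Plate: 8.8 × 1, A = 8.8 in², x = 4.4 in, Ī = 56.789 in⁴.
Hole 1 (subtracted): ⌀0.3, A = 0.070686 in², x = 2.2 in, Ī = 0.00039761 in⁴.
Hole 2 (subtracted): ⌀0.3, A = 0.070686 in², x = 4.4 in, Ī = 0.00039761 in⁴.
Hole 3 (subtracted): ⌀0.3, A = 0.070686 in², x = 6.6 in, Ī = 0.00039761 in⁴.
By symmetry the centroid is at mid-width, x̄ = 4.4 in.
Transfer each piece to the centroidal y-axis using Ī + A·d² with d = x − 4.4:
  plate: d = 0 in → contributes +56.789 in⁴
  hole 1: d = -2.2 in → contributes −0.34252 in⁴
  hole 2: d = 0 in → contributes −0.00039761 in⁴
  hole 3: d = 2.2 in → contributes −0.34252 in⁴
Total I = 56.104 in⁴.

Iy ≈ 56.1 in⁴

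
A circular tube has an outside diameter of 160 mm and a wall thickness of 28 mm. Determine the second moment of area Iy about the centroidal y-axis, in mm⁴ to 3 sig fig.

Decompose the section into non-overlapping parts with the origin at the bottom-left of its bounding rectangle.
Outer circle: ⌀160, A = 20 106 mm², x = 80 mm, Ī = 32 169 909 mm⁴.
Bore (subtracted): ⌀104, A = 8494.9 mm², x = 80 mm, Ī = 5 742 530 mm⁴.
By symmetry the centroid is at mid-width, x̄ = 80 mm.
All pieces are centred on the centroidal y-axis, so I = ΣĪ (holes subtracted) = 26 427 379 mm⁴.

Iy ≈ 2.64 × 10⁷ mm⁴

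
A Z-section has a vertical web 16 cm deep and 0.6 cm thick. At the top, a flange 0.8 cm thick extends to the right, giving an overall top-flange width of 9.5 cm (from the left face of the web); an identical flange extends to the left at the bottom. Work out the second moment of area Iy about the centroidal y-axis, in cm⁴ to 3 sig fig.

Iy ≈ 416 cm⁴

Decompose the section into non-overlapping parts with the origin at the bottom-left of its bounding rectangle.
Web: 0.6 × 16, A = 9.6 cm², x = 9.2 cm, Ī = 0.288 cm⁴.
Top flange (beyond web): 8.9 × 0.8, A = 7.12 cm², x = 13.95 cm, Ī = 46.998 cm⁴.
Bottom flange (beyond web): 8.9 × 0.8, A = 7.12 cm², x = 4.45 cm, Ī = 46.998 cm⁴.
Centroid: x̄ = ΣA·x / ΣA = 9.2 cm.
Transfer each piece to the centroidal y-axis using Ī + A·d² with d = x − 9.2:
  web: d = 0 cm → contributes +0.288 cm⁴
  top flange (beyond web): d = 4.75 cm → contributes +207.64 cm⁴
  bottom flange (beyond web): d = -4.75 cm → contributes +207.64 cm⁴
Total I = 415.57 cm⁴.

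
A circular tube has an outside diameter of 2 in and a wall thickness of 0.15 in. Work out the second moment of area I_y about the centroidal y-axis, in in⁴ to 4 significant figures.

Break the section into simple shapes (no overlaps), measuring from the bottom-left corner of the bounding box.
Outer circle: ⌀2, A = 3.14159 in², x = 1 in, Ī = 0.785398 in⁴.
Bore (subtracted): ⌀1.7, A = 2.2698 in², x = 1 in, Ī = 0.409983 in⁴.
By symmetry the centroid is at mid-width, x̄ = 1 in.
All pieces are centred on the centroidal y-axis, so I = ΣĪ (holes subtracted) = 0.375415 in⁴.

I_y ≈ 0.3754 in⁴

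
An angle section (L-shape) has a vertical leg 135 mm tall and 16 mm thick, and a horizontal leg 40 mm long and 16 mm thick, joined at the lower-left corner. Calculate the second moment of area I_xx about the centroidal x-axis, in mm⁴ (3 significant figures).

I_xx ≈ 4.44 × 10⁶ mm⁴

Break the section into simple shapes (no overlaps), measuring from the bottom-left corner of the bounding box.
Vertical leg: 16 × 135, A = 2 160 mm², y = 67.5 mm, Ī = 3 280 500 mm⁴.
Horizontal leg (remainder): 24 × 16, A = 384 mm², y = 8 mm, Ī = 8 192 mm⁴.
Centroid: ȳ = ΣA·y / ΣA = 58.519 mm.
Transfer each piece to the centroidal x-axis using Ī + A·d² with d = y − 58.519:
  vertical leg: d = 8.9811 mm → contributes +3 454 727 mm⁴
  horizontal leg (remainder): d = -50.519 mm → contributes +988 220 mm⁴
Total I = 4 442 947 mm⁴.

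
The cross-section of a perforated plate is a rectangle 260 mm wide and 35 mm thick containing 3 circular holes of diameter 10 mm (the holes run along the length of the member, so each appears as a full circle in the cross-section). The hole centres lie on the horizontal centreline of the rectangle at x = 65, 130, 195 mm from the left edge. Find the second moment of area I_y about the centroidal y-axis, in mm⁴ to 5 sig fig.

Treat the section as a set of non-overlapping primitives; coordinates are from the bounding-box lower-left.
Plate: 260 × 35, A = 9 100 mm², x = 130 mm, Ī = 51 263 333 mm⁴.
Hole 1 (subtracted): ⌀10, A = 78.53982 mm², x = 65 mm, Ī = 490.8739 mm⁴.
Hole 2 (subtracted): ⌀10, A = 78.53982 mm², x = 130 mm, Ī = 490.8739 mm⁴.
Hole 3 (subtracted): ⌀10, A = 78.53982 mm², x = 195 mm, Ī = 490.8739 mm⁴.
By symmetry the centroid is at mid-width, x̄ = 130 mm.
Transfer each piece to the centroidal y-axis using Ī + A·d² with d = x − 130:
  plate: d = 0 mm → contributes +51 263 333 mm⁴
  hole 1: d = -65 mm → contributes −332321.6 mm⁴
  hole 2: d = 0 mm → contributes −490.8739 mm⁴
  hole 3: d = 65 mm → contributes −332321.6 mm⁴
Total I = 50 598 199 mm⁴.

I_y ≈ 5.0598 × 10⁷ mm⁴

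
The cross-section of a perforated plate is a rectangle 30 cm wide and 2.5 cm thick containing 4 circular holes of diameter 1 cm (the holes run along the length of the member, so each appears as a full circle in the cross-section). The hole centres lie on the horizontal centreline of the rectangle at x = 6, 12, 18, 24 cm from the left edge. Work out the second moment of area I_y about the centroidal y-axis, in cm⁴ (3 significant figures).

Treat the section as a set of non-overlapping primitives; coordinates are from the bounding-box lower-left.
Plate: 30 × 2.5, A = 75 cm², x = 15 cm, Ī = 5 625 cm⁴.
Hole 1 (subtracted): ⌀1, A = 0.7854 cm², x = 6 cm, Ī = 0.049087 cm⁴.
Hole 2 (subtracted): ⌀1, A = 0.7854 cm², x = 12 cm, Ī = 0.049087 cm⁴.
Hole 3 (subtracted): ⌀1, A = 0.7854 cm², x = 18 cm, Ī = 0.049087 cm⁴.
Hole 4 (subtracted): ⌀1, A = 0.7854 cm², x = 24 cm, Ī = 0.049087 cm⁴.
By symmetry the centroid is at mid-width, x̄ = 15 cm.
Transfer each piece to the centroidal y-axis using Ī + A·d² with d = x − 15:
  plate: d = 0 cm → contributes +5 625 cm⁴
  hole 1: d = -9 cm → contributes −63.666 cm⁴
  hole 2: d = -3 cm → contributes −7.1177 cm⁴
  hole 3: d = 3 cm → contributes −7.1177 cm⁴
  hole 4: d = 9 cm → contributes −63.666 cm⁴
Total I = 5483.4 cm⁴.

I_y ≈ 5480 cm⁴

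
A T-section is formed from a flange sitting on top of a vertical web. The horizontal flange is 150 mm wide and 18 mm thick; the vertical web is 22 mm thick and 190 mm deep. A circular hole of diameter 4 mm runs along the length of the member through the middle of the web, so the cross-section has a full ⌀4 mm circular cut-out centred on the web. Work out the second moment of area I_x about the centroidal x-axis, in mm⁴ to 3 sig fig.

I_x ≈ 3.04 × 10⁷ mm⁴

Break the section into simple shapes (no overlaps), measuring from the bottom-left corner of the bounding box.
Flange: 150 × 18, A = 2 700 mm², y = 199 mm, Ī = 72 900 mm⁴.
Web: 22 × 190, A = 4 180 mm², y = 95 mm, Ī = 12 574 833 mm⁴.
Hole (subtracted): ⌀4, A = 12.566 mm², y = 95 mm, Ī = 12.566 mm⁴.
Centroid: ȳ = ΣA·y / ΣA = 135.89 mm.
Transfer each piece to the centroidal x-axis using Ī + A·d² with d = y − 135.89:
  flange: d = 63.111 mm → contributes +10 827 119 mm⁴
  web: d = -40.889 mm → contributes +19 563 294 mm⁴
  hole: d = -40.889 mm → contributes −21 022 mm⁴
Total I = 30 369 392 mm⁴.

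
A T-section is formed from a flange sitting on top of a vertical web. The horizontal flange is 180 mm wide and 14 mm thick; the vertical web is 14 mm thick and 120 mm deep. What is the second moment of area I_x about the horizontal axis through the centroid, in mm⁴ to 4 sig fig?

Decompose the section into non-overlapping parts with the origin at the bottom-left of its bounding rectangle.
Flange: 180 × 14, A = 2 520 mm², y = 127 mm, Ī = 41 160 mm⁴.
Web: 14 × 120, A = 1 680 mm², y = 60 mm, Ī = 2 016 000 mm⁴.
Centroid: ȳ = ΣA·y / ΣA = 100.2 mm.
Transfer each piece to the horizontal axis through the centroid using Ī + A·d² with d = y − 100.2:
  flange: d = 26.8 mm → contributes +1 851 125 mm⁴
  web: d = -40.2 mm → contributes +4 730 947 mm⁴
Total I = 6 582 072 mm⁴.

I_x ≈ 6.582 × 10⁶ mm⁴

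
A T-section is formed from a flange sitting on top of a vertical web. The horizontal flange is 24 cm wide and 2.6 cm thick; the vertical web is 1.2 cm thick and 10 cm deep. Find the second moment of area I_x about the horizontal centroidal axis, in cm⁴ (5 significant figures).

I_x ≈ 534.61 cm⁴

Break the section into simple shapes (no overlaps), measuring from the bottom-left corner of the bounding box.
Flange: 24 × 2.6, A = 62.4 cm², y = 11.3 cm, Ī = 35.152 cm⁴.
Web: 1.2 × 10, A = 12 cm², y = 5 cm, Ī = 100 cm⁴.
Centroid: ȳ = ΣA·y / ΣA = 10.28387 cm.
Transfer each piece to the horizontal centroidal axis using Ī + A·d² with d = y − 10.28387:
  flange: d = 1.016129 cm → contributes +99.58114 cm⁴
  web: d = -5.283871 cm → contributes +435.0315 cm⁴
Total I = 534.6126 cm⁴.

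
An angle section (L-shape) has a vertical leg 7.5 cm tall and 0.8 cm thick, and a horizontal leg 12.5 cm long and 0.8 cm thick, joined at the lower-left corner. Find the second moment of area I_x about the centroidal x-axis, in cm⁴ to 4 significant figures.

Split into non-overlapping primitives; take the origin at the lower-left of the bounding box.
Vertical leg: 0.8 × 7.5, A = 6 cm², y = 3.75 cm, Ī = 28.125 cm⁴.
Horizontal leg (remainder): 11.7 × 0.8, A = 9.36 cm², y = 0.4 cm, Ī = 0.4992 cm⁴.
Centroid: ȳ = ΣA·y / ΣA = 1.70859 cm.
Transfer each piece to the centroidal x-axis using Ī + A·d² with d = y − 1.70859:
  vertical leg: d = 2.04141 cm → contributes +53.129 cm⁴
  horizontal leg (remainder): d = -1.30859 cm → contributes +16.5274 cm⁴
Total I = 69.6565 cm⁴.

I_x ≈ 69.66 cm⁴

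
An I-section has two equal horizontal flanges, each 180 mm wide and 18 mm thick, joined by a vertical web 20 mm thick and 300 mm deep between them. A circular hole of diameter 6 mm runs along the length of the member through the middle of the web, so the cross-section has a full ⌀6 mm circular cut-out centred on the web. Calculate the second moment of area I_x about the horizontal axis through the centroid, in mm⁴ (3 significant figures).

I_x ≈ 2.09 × 10⁸ mm⁴

Treat the section as a set of non-overlapping primitives; coordinates are from the bounding-box lower-left.
Bottom flange: 180 × 18, A = 3 240 mm², y = 9 mm, Ī = 87 480 mm⁴.
Web: 20 × 300, A = 6 000 mm², y = 168 mm, Ī = 45 000 000 mm⁴.
Top flange: 180 × 18, A = 3 240 mm², y = 327 mm, Ī = 87 480 mm⁴.
Hole (subtracted): ⌀6, A = 28.274 mm², y = 168 mm, Ī = 63.617 mm⁴.
By symmetry the centroid is at mid-height, ȳ = 168 mm.
Transfer each piece to the horizontal axis through the centroid using Ī + A·d² with d = y − 168:
  bottom flange: d = -159 mm → contributes +81 997 920 mm⁴
  web: d = 0 mm → contributes +45 000 000 mm⁴
  top flange: d = 159 mm → contributes +81 997 920 mm⁴
  hole: d = 0 mm → contributes −63.617 mm⁴
Total I = 208 995 776 mm⁴.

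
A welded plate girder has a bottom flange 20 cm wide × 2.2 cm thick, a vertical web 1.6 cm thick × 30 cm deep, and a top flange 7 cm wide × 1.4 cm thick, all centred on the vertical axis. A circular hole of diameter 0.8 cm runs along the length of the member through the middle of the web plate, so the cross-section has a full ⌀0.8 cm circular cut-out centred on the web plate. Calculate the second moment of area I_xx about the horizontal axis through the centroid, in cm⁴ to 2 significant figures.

I_xx ≈ 1.4 × 10⁴ cm⁴

Split into non-overlapping primitives; take the origin at the lower-left of the bounding box.
Bottom plate: 20 × 2.2, A = 44 cm², y = 1.1 cm, Ī = 17.75 cm⁴.
Web plate: 1.6 × 30, A = 48 cm², y = 17.2 cm, Ī = 3 600 cm⁴.
Top plate: 7 × 1.4, A = 9.8 cm², y = 32.9 cm, Ī = 1.601 cm⁴.
Hole (subtracted): ⌀0.8, A = 0.5027 cm², y = 17.2 cm, Ī = 0.02011 cm⁴.
Centroid: ȳ = ΣA·y / ΣA = 11.73 cm.
Transfer each piece to the horizontal axis through the centroid using Ī + A·d² with d = y − 11.73:
  bottom plate: d = -10.63 cm → contributes +4 986 cm⁴
  web plate: d = 5.474 cm → contributes +5 039 cm⁴
  top plate: d = 21.17 cm → contributes +4 395 cm⁴
  hole: d = 5.474 cm → contributes −15.08 cm⁴
Total I = 14 404 cm⁴.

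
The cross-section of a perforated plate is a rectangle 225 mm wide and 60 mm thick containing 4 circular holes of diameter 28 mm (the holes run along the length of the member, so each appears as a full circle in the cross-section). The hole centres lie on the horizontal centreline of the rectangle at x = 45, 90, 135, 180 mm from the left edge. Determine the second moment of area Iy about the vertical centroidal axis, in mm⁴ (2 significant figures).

Treat the section as a set of non-overlapping primitives; coordinates are from the bounding-box lower-left.
Plate: 225 × 60, A = 13 500 mm², x = 112.5 mm, Ī = 56 953 125 mm⁴.
Hole 1 (subtracted): ⌀28, A = 615.8 mm², x = 45 mm, Ī = 30 172 mm⁴.
Hole 2 (subtracted): ⌀28, A = 615.8 mm², x = 90 mm, Ī = 30 172 mm⁴.
Hole 3 (subtracted): ⌀28, A = 615.8 mm², x = 135 mm, Ī = 30 172 mm⁴.
Hole 4 (subtracted): ⌀28, A = 615.8 mm², x = 180 mm, Ī = 30 172 mm⁴.
By symmetry the centroid is at mid-width, x̄ = 112.5 mm.
Transfer each piece to the vertical centroidal axis using Ī + A·d² with d = x − 112.5:
  plate: d = 0 mm → contributes +56 953 125 mm⁴
  hole 1: d = -67.5 mm → contributes −2 835 693 mm⁴
  hole 2: d = -22.5 mm → contributes −341 896 mm⁴
  hole 3: d = 22.5 mm → contributes −341 896 mm⁴
  hole 4: d = 67.5 mm → contributes −2 835 693 mm⁴
Total I = 50 597 947 mm⁴.

Iy ≈ 5.1 × 10⁷ mm⁴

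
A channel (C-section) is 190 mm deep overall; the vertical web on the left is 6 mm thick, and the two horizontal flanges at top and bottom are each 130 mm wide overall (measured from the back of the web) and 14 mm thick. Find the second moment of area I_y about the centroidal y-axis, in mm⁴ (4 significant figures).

Treat the section as a set of non-overlapping primitives; coordinates are from the bounding-box lower-left.
Web: 6 × 190, A = 1 140 mm², x = 3 mm, Ī = 3 420 mm⁴.
Top flange (beyond web): 124 × 14, A = 1 736 mm², x = 68 mm, Ī = 2 224 395 mm⁴.
Bottom flange (beyond web): 124 × 14, A = 1 736 mm², x = 68 mm, Ī = 2 224 395 mm⁴.
Centroid: x̄ = ΣA·x / ΣA = 51.9332 mm.
Transfer each piece to the centroidal y-axis using Ī + A·d² with d = x − 51.9332:
  web: d = -48.9332 mm → contributes +2 733 104 mm⁴
  top flange (beyond web): d = 16.0668 mm → contributes +2 672 528 mm⁴
  bottom flange (beyond web): d = 16.0668 mm → contributes +2 672 528 mm⁴
Total I = 8 078 161 mm⁴.

I_y ≈ 8.078 × 10⁶ mm⁴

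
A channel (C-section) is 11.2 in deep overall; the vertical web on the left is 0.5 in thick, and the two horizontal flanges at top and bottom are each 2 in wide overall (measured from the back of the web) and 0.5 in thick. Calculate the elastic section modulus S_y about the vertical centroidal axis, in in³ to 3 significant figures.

S_y ≈ 1.03 in³

Break the section into simple shapes (no overlaps), measuring from the bottom-left corner of the bounding box.
Web: 0.5 × 11.2, A = 5.6 in², x = 0.25 in, Ī = 0.11667 in⁴.
Top flange (beyond web): 1.5 × 0.5, A = 0.75 in², x = 1.25 in, Ī = 0.14063 in⁴.
Bottom flange (beyond web): 1.5 × 0.5, A = 0.75 in², x = 1.25 in, Ī = 0.14063 in⁴.
Centroid: x̄ = ΣA·x / ΣA = 0.46127 in.
Transfer each piece to the vertical centroidal axis using Ī + A·d² with d = x − 0.46127:
  web: d = -0.21127 in → contributes +0.36662 in⁴
  top flange (beyond web): d = 0.78873 in → contributes +0.6072 in⁴
  bottom flange (beyond web): d = 0.78873 in → contributes +0.6072 in⁴
Total I = 1.581 in⁴.
Extreme fibre distance c = 1.5387 in; S = I/c = 1.0275 in³.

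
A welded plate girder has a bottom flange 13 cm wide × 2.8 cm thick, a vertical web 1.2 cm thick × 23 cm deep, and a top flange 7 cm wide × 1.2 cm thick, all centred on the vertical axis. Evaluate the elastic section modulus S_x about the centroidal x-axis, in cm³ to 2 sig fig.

S_x ≈ 370 cm³

Decompose the section into non-overlapping parts with the origin at the bottom-left of its bounding rectangle.
Bottom plate: 13 × 2.8, A = 36.4 cm², y = 1.4 cm, Ī = 23.78 cm⁴.
Web plate: 1.2 × 23, A = 27.6 cm², y = 14.3 cm, Ī = 1 217 cm⁴.
Top plate: 7 × 1.2, A = 8.4 cm², y = 26.4 cm, Ī = 1.008 cm⁴.
Centroid: ȳ = ΣA·y / ΣA = 9.218 cm.
Transfer each piece to the centroidal x-axis using Ī + A·d² with d = y − 9.218:
  bottom plate: d = -7.818 cm → contributes +2 249 cm⁴
  web plate: d = 5.082 cm → contributes +1 929 cm⁴
  top plate: d = 17.18 cm → contributes +2 481 cm⁴
Total I = 6 659 cm⁴.
Extreme fibre distance c = 17.78 cm; S = I/c = 374.5 cm³.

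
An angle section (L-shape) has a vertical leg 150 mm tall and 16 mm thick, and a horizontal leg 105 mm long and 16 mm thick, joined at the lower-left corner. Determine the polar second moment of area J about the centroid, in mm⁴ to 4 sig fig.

Treat the section as a set of non-overlapping primitives; coordinates are from the bounding-box lower-left.
Vertical leg: 16 × 150, A = 2 400 mm², y = 75 mm, Ī = 4 500 000 mm⁴.
Horizontal leg (remainder): 89 × 16, A = 1 424 mm², y = 8 mm, Ī = 30378.7 mm⁴.
Centroid: ȳ = ΣA·y / ΣA = 50.0502 mm.
Transfer each piece to the centroidal x-axis using Ī + A·d² with d = y − 50.0502:
  vertical leg: d = 24.9498 mm → contributes +5 993 981 mm⁴
  horizontal leg (remainder): d = -42.0502 mm → contributes +2 548 324 mm⁴
Total I = 8 542 305 mm⁴.
For the y-axis: x̄ = 27.5502 mm.
Repeating about the centroidal y-axis gives I_y = 3 454 485 mm⁴.
Polar second moment: J = I_x + I_y = 11 996 790 mm⁴.

J ≈ 1.200 × 10⁷ mm⁴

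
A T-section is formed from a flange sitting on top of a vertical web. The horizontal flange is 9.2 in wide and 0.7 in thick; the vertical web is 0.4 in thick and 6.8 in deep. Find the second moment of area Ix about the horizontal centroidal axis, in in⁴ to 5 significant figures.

Ix ≈ 37.636 in⁴

Decompose the section into non-overlapping parts with the origin at the bottom-left of its bounding rectangle.
Flange: 9.2 × 0.7, A = 6.44 in², y = 7.15 in, Ī = 0.2629667 in⁴.
Web: 0.4 × 6.8, A = 2.72 in², y = 3.4 in, Ī = 10.48107 in⁴.
Centroid: ȳ = ΣA·y / ΣA = 6.036463 in.
Transfer each piece to the horizontal centroidal axis using Ī + A·d² with d = y − 6.036463:
  flange: d = 1.113537 in → contributes +8.248341 in⁴
  web: d = -2.636463 in → contributes +29.38761 in⁴
Total I = 37.63595 in⁴.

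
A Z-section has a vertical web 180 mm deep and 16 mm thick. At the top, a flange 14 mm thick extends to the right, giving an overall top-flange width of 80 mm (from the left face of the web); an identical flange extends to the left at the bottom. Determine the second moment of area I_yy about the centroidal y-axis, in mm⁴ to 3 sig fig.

Decompose the section into non-overlapping parts with the origin at the bottom-left of its bounding rectangle.
Web: 16 × 180, A = 2 880 mm², x = 72 mm, Ī = 61 440 mm⁴.
Top flange (beyond web): 64 × 14, A = 896 mm², x = 112 mm, Ī = 305 835 mm⁴.
Bottom flange (beyond web): 64 × 14, A = 896 mm², x = 32 mm, Ī = 305 835 mm⁴.
Centroid: x̄ = ΣA·x / ΣA = 72 mm.
Transfer each piece to the centroidal y-axis using Ī + A·d² with d = x − 72:
  web: d = 0 mm → contributes +61 440 mm⁴
  top flange (beyond web): d = 40 mm → contributes +1 739 435 mm⁴
  bottom flange (beyond web): d = -40 mm → contributes +1 739 435 mm⁴
Total I = 3 540 309 mm⁴.

I_yy ≈ 3.54 × 10⁶ mm⁴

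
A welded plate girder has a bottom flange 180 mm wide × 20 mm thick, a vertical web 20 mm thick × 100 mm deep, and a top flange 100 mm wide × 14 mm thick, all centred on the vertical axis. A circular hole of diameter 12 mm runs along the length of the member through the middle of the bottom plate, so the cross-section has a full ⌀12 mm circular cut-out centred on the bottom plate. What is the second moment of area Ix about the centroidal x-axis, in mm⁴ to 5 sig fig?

Treat the section as a set of non-overlapping primitives; coordinates are from the bounding-box lower-left.
Bottom plate: 180 × 20, A = 3 600 mm², y = 10 mm, Ī = 120 000 mm⁴.
Web plate: 20 × 100, A = 2 000 mm², y = 70 mm, Ī = 1 666 667 mm⁴.
Top plate: 100 × 14, A = 1 400 mm², y = 127 mm, Ī = 22866.67 mm⁴.
Hole (subtracted): ⌀12, A = 113.0973 mm², y = 10 mm, Ī = 1017.876 mm⁴.
Centroid: ȳ = ΣA·y / ΣA = 51.20866 mm.
Transfer each piece to the centroidal x-axis using Ī + A·d² with d = y − 51.20866:
  bottom plate: d = -41.20866 mm → contributes +6 233 352 mm⁴
  web plate: d = 18.79134 mm → contributes +2 372 896 mm⁴
  top plate: d = 75.79134 mm → contributes +8 064 926 mm⁴
  hole: d = -41.20866 mm → contributes −193074.5 mm⁴
Total I = 16 478 099 mm⁴.

Ix ≈ 1.6478 × 10⁷ mm⁴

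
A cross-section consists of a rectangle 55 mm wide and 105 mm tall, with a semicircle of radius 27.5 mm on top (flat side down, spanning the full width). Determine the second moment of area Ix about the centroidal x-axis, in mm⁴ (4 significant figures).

Split into non-overlapping primitives; take the origin at the lower-left of the bounding box.
Rectangular body: 55 × 105, A = 5 775 mm², y = 52.5 mm, Ī = 5 305 781 mm⁴.
Semicircular cap: semicircle r = 27.5, A = 1187.91 mm², y = 116.671 mm, Ī = 62771.5 mm⁴.
Centroid: ȳ = ΣA·y / ΣA = 63.448 mm.
Transfer each piece to the centroidal x-axis using Ī + A·d² with d = y − 63.448:
  rectangular body: d = -10.948 mm → contributes +5 997 967 mm⁴
  semicircular cap: d = 53.2233 mm → contributes +3 427 807 mm⁴
Total I = 9 425 774 mm⁴.

Ix ≈ 9.426 × 10⁶ mm⁴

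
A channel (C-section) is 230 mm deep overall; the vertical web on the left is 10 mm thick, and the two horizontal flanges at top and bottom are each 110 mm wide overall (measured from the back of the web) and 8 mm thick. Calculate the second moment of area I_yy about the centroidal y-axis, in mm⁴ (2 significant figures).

I_yy ≈ 4.2 × 10⁶ mm⁴

Treat the section as a set of non-overlapping primitives; coordinates are from the bounding-box lower-left.
Web: 10 × 230, A = 2 300 mm², x = 5 mm, Ī = 19 167 mm⁴.
Top flange (beyond web): 100 × 8, A = 800 mm², x = 60 mm, Ī = 666 667 mm⁴.
Bottom flange (beyond web): 100 × 8, A = 800 mm², x = 60 mm, Ī = 666 667 mm⁴.
Centroid: x̄ = ΣA·x / ΣA = 27.56 mm.
Transfer each piece to the centroidal y-axis using Ī + A·d² with d = x − 27.56:
  web: d = -22.56 mm → contributes +1 190 186 mm⁴
  top flange (beyond web): d = 32.44 mm → contributes +1 508 337 mm⁴
  bottom flange (beyond web): d = 32.44 mm → contributes +1 508 337 mm⁴
Total I = 4 206 859 mm⁴.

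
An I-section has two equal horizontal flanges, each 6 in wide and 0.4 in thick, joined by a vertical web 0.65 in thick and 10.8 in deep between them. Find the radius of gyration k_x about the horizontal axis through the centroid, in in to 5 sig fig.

Split into non-overlapping primitives; take the origin at the lower-left of the bounding box.
Bottom flange: 6 × 0.4, A = 2.4 in², y = 0.2 in, Ī = 0.032 in⁴.
Web: 0.65 × 10.8, A = 7.02 in², y = 5.8 in, Ī = 68.2344 in⁴.
Top flange: 6 × 0.4, A = 2.4 in², y = 11.4 in, Ī = 0.032 in⁴.
By symmetry the centroid is at mid-height, ȳ = 5.8 in.
Transfer each piece to the horizontal axis through the centroid using Ī + A·d² with d = y − 5.8:
  bottom flange: d = -5.6 in → contributes +75.296 in⁴
  web: d = 0 in → contributes +68.2344 in⁴
  top flange: d = 5.6 in → contributes +75.296 in⁴
Total I = 218.8264 in⁴.
Radius of gyration: k = √(I/A) = √(218.8264 / 11.82) = 4.302701 in.

k_x ≈ 4.3027 in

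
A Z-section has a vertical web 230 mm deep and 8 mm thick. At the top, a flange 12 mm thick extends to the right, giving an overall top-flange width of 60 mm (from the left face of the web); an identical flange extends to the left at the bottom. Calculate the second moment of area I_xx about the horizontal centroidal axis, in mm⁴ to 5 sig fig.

I_xx ≈ 2.2954 × 10⁷ mm⁴

Split into non-overlapping primitives; take the origin at the lower-left of the bounding box.
Web: 8 × 230, A = 1 840 mm², y = 115 mm, Ī = 8 111 333 mm⁴.
Top flange (beyond web): 52 × 12, A = 624 mm², y = 224 mm, Ī = 7 488 mm⁴.
Bottom flange (beyond web): 52 × 12, A = 624 mm², y = 6 mm, Ī = 7 488 mm⁴.
Centroid: ȳ = ΣA·y / ΣA = 115 mm.
Transfer each piece to the horizontal centroidal axis using Ī + A·d² with d = y − 115:
  web: d = 0 mm → contributes +8 111 333 mm⁴
  top flange (beyond web): d = 109 mm → contributes +7 421 232 mm⁴
  bottom flange (beyond web): d = -109 mm → contributes +7 421 232 mm⁴
Total I = 22 953 797 mm⁴.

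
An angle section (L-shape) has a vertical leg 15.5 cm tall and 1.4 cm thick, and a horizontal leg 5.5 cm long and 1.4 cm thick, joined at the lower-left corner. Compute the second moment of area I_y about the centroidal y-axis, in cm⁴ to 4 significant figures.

I_y ≈ 45.91 cm⁴

Treat the section as a set of non-overlapping primitives; coordinates are from the bounding-box lower-left.
Vertical leg: 1.4 × 15.5, A = 21.7 cm², x = 0.7 cm, Ī = 3.54433 cm⁴.
Horizontal leg (remainder): 4.1 × 1.4, A = 5.74 cm², x = 3.45 cm, Ī = 8.04078 cm⁴.
Centroid: x̄ = ΣA·x / ΣA = 1.27526 cm.
Transfer each piece to the centroidal y-axis using Ī + A·d² with d = x − 1.27526:
  vertical leg: d = -0.575255 cm → contributes +10.7253 cm⁴
  horizontal leg (remainder): d = 2.17474 cm → contributes +35.1882 cm⁴
Total I = 45.9135 cm⁴.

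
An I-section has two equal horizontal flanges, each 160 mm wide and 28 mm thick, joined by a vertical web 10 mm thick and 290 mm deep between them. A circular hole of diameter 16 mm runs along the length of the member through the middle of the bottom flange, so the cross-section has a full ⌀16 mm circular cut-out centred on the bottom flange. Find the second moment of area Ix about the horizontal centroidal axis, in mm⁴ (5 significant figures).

Ix ≈ 2.4225 × 10⁸ mm⁴

Treat the section as a set of non-overlapping primitives; coordinates are from the bounding-box lower-left.
Bottom flange: 160 × 28, A = 4 480 mm², y = 14 mm, Ī = 292693.3 mm⁴.
Web: 10 × 290, A = 2 900 mm², y = 173 mm, Ī = 20 324 167 mm⁴.
Top flange: 160 × 28, A = 4 480 mm², y = 332 mm, Ī = 292693.3 mm⁴.
Hole (subtracted): ⌀16, A = 201.0619 mm², y = 14 mm, Ī = 3216.991 mm⁴.
Centroid: ȳ = ΣA·y / ΣA = 175.742 mm.
Transfer each piece to the horizontal centroidal axis using Ī + A·d² with d = y − 175.742:
  bottom flange: d = -161.742 mm → contributes +117 491 624 mm⁴
  web: d = -2.742003 mm → contributes +20 345 971 mm⁴
  top flange: d = 156.258 mm → contributes +109 678 889 mm⁴
  hole: d = -161.742 mm → contributes −5 263 093 mm⁴
Total I = 242 253 391 mm⁴.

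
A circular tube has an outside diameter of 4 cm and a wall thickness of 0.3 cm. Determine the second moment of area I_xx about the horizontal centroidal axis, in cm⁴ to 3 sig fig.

I_xx ≈ 6.01 cm⁴

Decompose the section into non-overlapping parts with the origin at the bottom-left of its bounding rectangle.
Outer circle: ⌀4, A = 12.566 cm², y = 2 cm, Ī = 12.566 cm⁴.
Bore (subtracted): ⌀3.4, A = 9.0792 cm², y = 2 cm, Ī = 6.5597 cm⁴.
By symmetry the centroid is at mid-height, ȳ = 2 cm.
All pieces are centred on the horizontal centroidal axis, so I = ΣĪ (holes subtracted) = 6.0066 cm⁴.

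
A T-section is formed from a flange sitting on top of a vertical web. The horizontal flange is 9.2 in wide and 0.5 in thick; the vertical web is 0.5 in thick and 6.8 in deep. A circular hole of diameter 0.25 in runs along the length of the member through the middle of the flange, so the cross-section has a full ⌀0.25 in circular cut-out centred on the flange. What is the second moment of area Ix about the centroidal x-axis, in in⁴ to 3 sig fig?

Ix ≈ 39.1 in⁴

Treat the section as a set of non-overlapping primitives; coordinates are from the bounding-box lower-left.
Flange: 9.2 × 0.5, A = 4.6 in², y = 7.05 in, Ī = 0.095833 in⁴.
Web: 0.5 × 6.8, A = 3.4 in², y = 3.4 in, Ī = 13.101 in⁴.
Hole (subtracted): ⌀0.25, A = 0.049087 in², y = 7.05 in, Ī = 0.00019175 in⁴.
Centroid: ȳ = ΣA·y / ΣA = 5.4892 in.
Transfer each piece to the centroidal x-axis using Ī + A·d² with d = y − 5.4892:
  flange: d = 1.5608 in → contributes +11.302 in⁴
  web: d = -2.0892 in → contributes +27.941 in⁴
  hole: d = 1.5608 in → contributes −0.11978 in⁴
Total I = 39.124 in⁴.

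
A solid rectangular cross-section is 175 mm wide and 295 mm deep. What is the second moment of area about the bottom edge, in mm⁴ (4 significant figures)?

The section: 175 × 295, A = 51 625 mm², y = 147.5 mm, Ī = 374 388 802 mm⁴.
Transfer it to the bottom edge using Ī + A·d² with d = y − 0:
  the section: d = 147.5 mm → contributes +1 497 555 208 mm⁴
Total I = 1 497 555 208 mm⁴.

I_base ≈ 1.498 × 10⁹ mm⁴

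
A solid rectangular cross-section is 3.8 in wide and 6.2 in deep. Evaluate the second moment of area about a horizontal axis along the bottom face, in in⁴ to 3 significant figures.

The section: 3.8 × 6.2, A = 23.56 in², y = 3.1 in, Ī = 75.471 in⁴.
Transfer it to a horizontal axis along the bottom face using Ī + A·d² with d = y − 0:
  the section: d = 3.1 in → contributes +301.88 in⁴
Total I = 301.88 in⁴.

I_base ≈ 302 in⁴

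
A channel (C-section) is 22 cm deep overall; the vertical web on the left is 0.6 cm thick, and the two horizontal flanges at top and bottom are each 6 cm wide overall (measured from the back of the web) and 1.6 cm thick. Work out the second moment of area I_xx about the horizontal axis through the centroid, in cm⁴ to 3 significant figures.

Treat the section as a set of non-overlapping primitives; coordinates are from the bounding-box lower-left.
Web: 0.6 × 22, A = 13.2 cm², y = 11 cm, Ī = 532.4 cm⁴.
Top flange (beyond web): 5.4 × 1.6, A = 8.64 cm², y = 21.2 cm, Ī = 1.8432 cm⁴.
Bottom flange (beyond web): 5.4 × 1.6, A = 8.64 cm², y = 0.8 cm, Ī = 1.8432 cm⁴.
By symmetry the centroid is at mid-height, ȳ = 11 cm.
Transfer each piece to the horizontal axis through the centroid using Ī + A·d² with d = y − 11:
  web: d = 0 cm → contributes +532.4 cm⁴
  top flange (beyond web): d = 10.2 cm → contributes +900.75 cm⁴
  bottom flange (beyond web): d = -10.2 cm → contributes +900.75 cm⁴
Total I = 2333.9 cm⁴.

I_xx ≈ 2330 cm⁴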